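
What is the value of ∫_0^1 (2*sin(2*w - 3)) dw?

cos(3) - cos(1)

Let u = 2*w - 3, so du = 2 dw. When w = 0, u = -3; when w = 1, u = -1.
The integral becomes ∫ sin(u) du from -3 to -1, with antiderivative -cos(u).
Back in w: F(w) = -cos(2*w - 3).
Then F(1) - F(0) = (-cos(1)) - (-cos(3)) = cos(3) - cos(1).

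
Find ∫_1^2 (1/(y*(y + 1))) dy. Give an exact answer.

log(4/3)

Factor the denominator: y**2 + y = (y + 1)y.
Partial fractions: 1/(y*(y + 1)) = -1/(y + 1) + 1/y.
An antiderivative is F(y) = log(y) - log(y + 1).
Then F(2) - F(1) = (log(2/3)) - (-log(2)) = log(4/3).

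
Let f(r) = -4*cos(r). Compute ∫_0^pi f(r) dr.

An antiderivative is F(r) = -4*sin(r).
Then F(pi) - F(0) = (0) - (0) = 0.

0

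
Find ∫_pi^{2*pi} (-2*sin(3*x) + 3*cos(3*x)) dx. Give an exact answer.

An antiderivative is F(x) = sin(3*x) + 2*cos(3*x)/3.
Then F(2*pi) - F(pi) = (2/3) - (-2/3) = 4/3.

4/3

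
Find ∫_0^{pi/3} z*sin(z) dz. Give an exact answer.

-pi/6 + sqrt(3)/2

Integrate by parts once (u = z, dv = sin(z) dz).
An antiderivative is F(z) = -z*cos(z) + sin(z).
Then F(pi/3) - F(0) = (-pi/6 + sqrt(3)/2) - (0) = -pi/6 + sqrt(3)/2.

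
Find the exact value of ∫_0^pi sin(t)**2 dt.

Use the identity sin^2(t) = (1 - cos(2*t))/2.
An antiderivative is F(t) = t/2 - sin(2*t)/4.
Then F(pi) - F(0) = (pi/2) - (0) = pi/2.

pi/2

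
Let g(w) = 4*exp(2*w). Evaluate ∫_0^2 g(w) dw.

An antiderivative is F(w) = 2*exp(2*w).
Then F(2) - F(0) = (2*exp(4)) - (2) = -2 + 2*exp(4).

-2 + 2*exp(4)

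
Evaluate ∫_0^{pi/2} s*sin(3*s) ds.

-1/9

Integrate by parts once (u = s, dv = sin(3*s) ds).
An antiderivative is F(s) = -s*cos(3*s)/3 + sin(3*s)/9.
Then F(pi/2) - F(0) = (-1/9) - (0) = -1/9.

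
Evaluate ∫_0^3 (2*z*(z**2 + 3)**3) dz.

Let u = z**2 + 3, so du = 2*z dz. When z = 0, u = 3; when z = 3, u = 12.
The integral becomes ∫ u**3 du from 3 to 12, with antiderivative u**4/4.
Back in z: F(z) = (z**2 + 3)**4/4.
Then F(3) - F(0) = (5184) - (81/4) = 20655/4.

20655/4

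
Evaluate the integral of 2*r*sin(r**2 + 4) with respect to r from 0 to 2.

cos(4) - cos(8)

Let u = r**2 + 4, so du = 2*r dr. When r = 0, u = 4; when r = 2, u = 8.
The integral becomes ∫ sin(u) du from 4 to 8, with antiderivative -cos(u).
Back in r: F(r) = -cos(r**2 + 4).
Then F(2) - F(0) = (-cos(8)) - (-cos(4)) = cos(4) - cos(8).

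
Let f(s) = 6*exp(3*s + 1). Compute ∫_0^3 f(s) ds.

-2*exp(1)*(1 - exp(9))

Let u = 3*s + 1, so du = 3 ds. When s = 0, u = 1; when s = 3, u = 10.
The integral becomes 2·∫ exp(u) du from 1 to 10, with antiderivative 2*exp(u).
Back in s: F(s) = 2*exp(3*s + 1).
Then F(3) - F(0) = (2*exp(10)) - (2*exp(1)) = -2*exp(1)*(1 - exp(9)).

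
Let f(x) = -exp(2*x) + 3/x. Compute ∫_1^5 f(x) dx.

An antiderivative is F(x) = -exp(2*x)/2 + 3*log(x).
Then F(5) - F(1) = (-exp(10)/2 + 3*log(5)) - (-exp(2)/2) = -exp(10)/2 + exp(2)/2 + 3*log(5).

-exp(10)/2 + exp(2)/2 + 3*log(5)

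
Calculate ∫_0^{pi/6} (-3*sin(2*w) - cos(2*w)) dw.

An antiderivative is F(w) = -sin(2*w)/2 + 3*cos(2*w)/2.
Then F(pi/6) - F(0) = (3/4 - sqrt(3)/4) - (3/2) = -3/4 - sqrt(3)/4.

-3/4 - sqrt(3)/4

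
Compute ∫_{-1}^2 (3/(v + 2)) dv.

log(64)

An antiderivative is F(v) = 3*log(v + 2).
Then F(2) - F(-1) = (log(64)) - (0) = log(64).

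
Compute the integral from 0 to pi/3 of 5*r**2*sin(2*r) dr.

Integrate by parts twice (u = r^2, dv = 5*sin(2*r) dr).
An antiderivative is F(r) = -5*r**2*cos(2*r)/2 + 5*r*sin(2*r)/2 + 5*cos(2*r)/4.
Then F(pi/3) - F(0) = (-5/8 + 5*pi**2/36 + 5*sqrt(3)*pi/12) - (5/4) = -15/8 + 5*pi**2/36 + 5*sqrt(3)*pi/12.

-15/8 + 5*pi**2/36 + 5*sqrt(3)*pi/12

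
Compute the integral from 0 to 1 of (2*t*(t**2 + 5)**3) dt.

Let u = t**2 + 5, so du = 2*t dt. When t = 0, u = 5; when t = 1, u = 6.
The integral becomes ∫ u**3 du from 5 to 6, with antiderivative u**4/4.
Back in t: F(t) = (t**2 + 5)**4/4.
Then F(1) - F(0) = (324) - (625/4) = 671/4.

671/4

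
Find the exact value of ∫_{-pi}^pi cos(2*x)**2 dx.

pi

Use the identity cos^2(2*x) = (1 + cos(4*x))/2.
An antiderivative is F(x) = x/2 + sin(4*x)/8.
Then F(pi) - F(-pi) = (pi/2) - (-pi/2) = pi.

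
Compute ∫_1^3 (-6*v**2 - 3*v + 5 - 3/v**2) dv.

By the power rule, an antiderivative is F(v) = -2*v**3 - 3*v**2/2 + 5*v + 3/v.
Then F(3) - F(1) = (-103/2) - (9/2) = -56.

-56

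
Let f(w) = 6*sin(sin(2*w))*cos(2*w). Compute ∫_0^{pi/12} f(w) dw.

3 - 3*cos(1/2)

Let u = sin(2*w), so du = 2*cos(2*w) dw. When w = 0, u = 0; when w = pi/12, u = 1/2.
The integral becomes 3·∫ sin(u) du from 0 to 1/2, with antiderivative -3*cos(u).
Back in w: F(w) = -3*cos(sin(2*w)).
Then F(pi/12) - F(0) = (-3*cos(1/2)) - (-3) = 3 - 3*cos(1/2).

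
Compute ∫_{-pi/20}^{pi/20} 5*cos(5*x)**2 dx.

Use the identity cos^2(5*x) = (1 + cos(10*x))/2.
An antiderivative is F(x) = 5*x/2 + sin(10*x)/4.
Then F(pi/20) - F(-pi/20) = (1/4 + pi/8) - (-pi/8 - 1/4) = 1/2 + pi/4.

1/2 + pi/4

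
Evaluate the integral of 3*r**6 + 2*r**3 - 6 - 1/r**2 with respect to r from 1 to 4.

By the power rule, an antiderivative is F(r) = 3*r**7/7 + r**4/2 - 6*r + 1/r.
Then F(4) - F(1) = (199527/28) - (-57/14) = 199641/28.

199641/28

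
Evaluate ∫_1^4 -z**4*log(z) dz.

1023/25 - 2048*log(2)/5

Integrate by parts once (u = ln z, dv = -z**4 dz).
An antiderivative is F(z) = -z**5*(5*log(z) - 1)/25.
Then F(4) - F(1) = (1024/25 - 2048*log(2)/5) - (1/25) = 1023/25 - 2048*log(2)/5.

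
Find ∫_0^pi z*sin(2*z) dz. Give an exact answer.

Integrate by parts once (u = z, dv = sin(2*z) dz).
An antiderivative is F(z) = -z*cos(2*z)/2 + sin(2*z)/4.
Then F(pi) - F(0) = (-pi/2) - (0) = -pi/2.

-pi/2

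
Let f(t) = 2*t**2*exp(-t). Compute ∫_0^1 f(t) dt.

Integrate by parts twice (u = t^2, dv = 2*exp(-t) dt).
An antiderivative is F(t) = (-2*t**2 - 4*t - 4)*exp(-t).
Then F(1) - F(0) = (-10*exp(-1)) - (-4) = 4 - 10*exp(-1).

4 - 10*exp(-1)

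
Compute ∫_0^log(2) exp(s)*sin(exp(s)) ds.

-cos(2) + cos(1)

Let u = exp(s), so du = exp(s) ds. When s = 0, u = 1; when s = log(2), u = 2.
The integral becomes ∫ sin(u) du from 1 to 2, with antiderivative -cos(u).
Back in s: F(s) = -cos(exp(s)).
Then F(log(2)) - F(0) = (-cos(2)) - (-cos(1)) = -cos(2) + cos(1).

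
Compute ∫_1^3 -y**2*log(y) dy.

Integrate by parts once (u = ln y, dv = -y**2 dy).
An antiderivative is F(y) = -y**3*(3*log(y) - 1)/9.
Then F(3) - F(1) = (3 - 9*log(3)) - (1/9) = 26/9 - 9*log(3).

26/9 - 9*log(3)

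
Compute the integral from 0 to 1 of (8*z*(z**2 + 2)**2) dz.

76/3

Let u = z**2 + 2, so du = 2*z dz. When z = 0, u = 2; when z = 1, u = 3.
The integral becomes 4·∫ u**2 du from 2 to 3, with antiderivative 4*u**3/3.
Back in z: F(z) = 4*(z**2 + 2)**3/3.
Then F(1) - F(0) = (36) - (32/3) = 76/3.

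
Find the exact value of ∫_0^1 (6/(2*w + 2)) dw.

log(8)

Let u = 2*w + 2, so du = 2 dw. When w = 0, u = 2; when w = 1, u = 4.
The integral becomes 3·∫ 1/u du from 2 to 4, with antiderivative 3*log(u).
Back in w: F(w) = 3*log(2*w + 2).
Then F(1) - F(0) = (log(64)) - (log(8)) = log(8).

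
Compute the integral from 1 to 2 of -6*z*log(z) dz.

Integrate by parts once (u = ln z, dv = -6*z dz).
An antiderivative is F(z) = -3*z**2*(2*log(z) - 1)/2.
Then F(2) - F(1) = (6 - 12*log(2)) - (3/2) = 9/2 - 12*log(2).

9/2 - 12*log(2)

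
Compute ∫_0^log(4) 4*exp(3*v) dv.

84

Let u = exp(v), so du = exp(v) dv. When v = 0, u = 1; when v = log(4), u = 4.
The integral becomes 4·∫ u**2 du from 1 to 4, with antiderivative 4*u**3/3.
Back in v: F(v) = 4*exp(3*v)/3.
Then F(log(4)) - F(0) = (256/3) - (4/3) = 84.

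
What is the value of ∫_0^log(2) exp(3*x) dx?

Let u = exp(x), so du = exp(x) dx. When x = 0, u = 1; when x = log(2), u = 2.
The integral becomes ∫ u**2 du from 1 to 2, with antiderivative u**3/3.
Back in x: F(x) = exp(3*x)/3.
Then F(log(2)) - F(0) = (8/3) - (1/3) = 7/3.

7/3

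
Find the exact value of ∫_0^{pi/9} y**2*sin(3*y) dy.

Integrate by parts twice (u = y^2, dv = sin(3*y) dy).
An antiderivative is F(y) = -y**2*cos(3*y)/3 + 2*y*sin(3*y)/9 + 2*cos(3*y)/27.
Then F(pi/9) - F(0) = (-pi**2/486 + 1/27 + sqrt(3)*pi/81) - (2/27) = -1/27 - pi**2/486 + sqrt(3)*pi/81.

-1/27 - pi**2/486 + sqrt(3)*pi/81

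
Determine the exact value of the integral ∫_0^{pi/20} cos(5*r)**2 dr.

Use the identity cos^2(5*r) = (1 + cos(10*r))/2.
An antiderivative is F(r) = r/2 + sin(10*r)/20.
Then F(pi/20) - F(0) = (1/20 + pi/40) - (0) = 1/20 + pi/40.

1/20 + pi/40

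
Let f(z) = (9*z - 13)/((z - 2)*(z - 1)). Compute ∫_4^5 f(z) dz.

log(24)

Factor the denominator: z**2 - 3*z + 2 = (z - 1)(z - 2).
Partial fractions: (9*z - 13)/((z - 2)*(z - 1)) = 4/(z - 1) + 5/(z - 2).
An antiderivative is F(z) = 5*log(z - 2) + 4*log(z - 1).
Then F(5) - F(4) = (5*log(3) + 8*log(2)) - (5*log(2) + 4*log(3)) = log(24).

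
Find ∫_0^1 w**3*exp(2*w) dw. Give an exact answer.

Integrate by parts 3 times (u = w^3, dv = exp(2*w) dw).
An antiderivative is F(w) = (4*w**3 - 6*w**2 + 6*w - 3)*exp(2*w)/8.
Then F(1) - F(0) = (exp(2)/8) - (-3/8) = 3/8 + exp(2)/8.

3/8 + exp(2)/8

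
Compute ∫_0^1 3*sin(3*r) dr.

Let u = 3*r, so du = 3 dr. When r = 0, u = 0; when r = 1, u = 3.
The integral becomes ∫ sin(u) du from 0 to 3, with antiderivative -cos(u).
Back in r: F(r) = -cos(3*r).
Then F(1) - F(0) = (-cos(3)) - (-1) = 1 - cos(3).

1 - cos(3)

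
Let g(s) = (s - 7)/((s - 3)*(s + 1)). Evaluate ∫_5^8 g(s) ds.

Factor the denominator: s**2 - 2*s - 3 = (s + 1)(s - 3).
Partial fractions: (s - 7)/((s - 3)*(s + 1)) = 2/(s + 1) - 1/(s - 3).
An antiderivative is F(s) = -log(s - 3) + 2*log(s + 1).
Then F(8) - F(5) = (log(81/5)) - (log(18)) = log(9/10).

log(9/10)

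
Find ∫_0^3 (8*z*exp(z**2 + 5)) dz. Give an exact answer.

Let u = z**2 + 5, so du = 2*z dz. When z = 0, u = 5; when z = 3, u = 14.
The integral becomes 4·∫ exp(u) du from 5 to 14, with antiderivative 4*exp(u).
Back in z: F(z) = 4*exp(z**2 + 5).
Then F(3) - F(0) = (4*exp(14)) - (4*exp(5)) = -4*(1 - exp(9))*exp(5).

-4*(1 - exp(9))*exp(5)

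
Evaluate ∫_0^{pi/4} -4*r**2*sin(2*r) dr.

Integrate by parts twice (u = r^2, dv = -4*sin(2*r) dr).
An antiderivative is F(r) = 2*r**2*cos(2*r) - 2*r*sin(2*r) - cos(2*r).
Then F(pi/4) - F(0) = (-pi/2) - (-1) = 1 - pi/2.

1 - pi/2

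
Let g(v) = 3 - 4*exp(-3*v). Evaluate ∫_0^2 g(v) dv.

4*exp(-6)/3 + 14/3

An antiderivative is F(v) = 3*v + 4*exp(-3*v)/3.
Then F(2) - F(0) = (4*exp(-6)/3 + 6) - (4/3) = 4*exp(-6)/3 + 14/3.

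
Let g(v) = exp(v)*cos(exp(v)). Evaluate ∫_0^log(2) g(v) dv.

-sin(1) + sin(2)

Let u = exp(v), so du = exp(v) dv. When v = 0, u = 1; when v = log(2), u = 2.
The integral becomes ∫ cos(u) du from 1 to 2, with antiderivative sin(u).
Back in v: F(v) = sin(exp(v)).
Then F(log(2)) - F(0) = (sin(2)) - (sin(1)) = -sin(1) + sin(2).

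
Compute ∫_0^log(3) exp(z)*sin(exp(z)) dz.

cos(1) - cos(3)

Let u = exp(z), so du = exp(z) dz. When z = 0, u = 1; when z = log(3), u = 3.
The integral becomes ∫ sin(u) du from 1 to 3, with antiderivative -cos(u).
Back in z: F(z) = -cos(exp(z)).
Then F(log(3)) - F(0) = (-cos(3)) - (-cos(1)) = cos(1) - cos(3).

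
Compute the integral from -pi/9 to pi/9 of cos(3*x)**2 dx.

sqrt(3)/12 + pi/9

Use the identity cos^2(3*x) = (1 + cos(6*x))/2.
An antiderivative is F(x) = x/2 + sin(6*x)/12.
Then F(pi/9) - F(-pi/9) = (sqrt(3)/24 + pi/18) - (-pi/18 - sqrt(3)/24) = sqrt(3)/12 + pi/9.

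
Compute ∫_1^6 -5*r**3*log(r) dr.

-1620*log(3) - 1620*log(2) + 6475/16

Integrate by parts once (u = ln r, dv = -5*r**3 dr).
An antiderivative is F(r) = -5*r**4*(4*log(r) - 1)/16.
Then F(6) - F(1) = (-1620*log(3) - 1620*log(2) + 405) - (5/16) = -1620*log(3) - 1620*log(2) + 6475/16.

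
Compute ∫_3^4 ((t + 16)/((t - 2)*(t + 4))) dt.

log(49/8)

Factor the denominator: t**2 + 2*t - 8 = (t + 4)(t - 2).
Partial fractions: (t + 16)/((t - 2)*(t + 4)) = -2/(t + 4) + 3/(t - 2).
An antiderivative is F(t) = 3*log(t - 2) - 2*log(t + 4).
Then F(4) - F(3) = (-log(8)) - (-log(49)) = log(49/8).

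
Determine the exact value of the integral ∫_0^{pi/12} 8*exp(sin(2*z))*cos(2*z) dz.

Let u = sin(2*z), so du = 2*cos(2*z) dz. When z = 0, u = 0; when z = pi/12, u = 1/2.
The integral becomes 4·∫ exp(u) du from 0 to 1/2, with antiderivative 4*exp(u).
Back in z: F(z) = 4*exp(sin(2*z)).
Then F(pi/12) - F(0) = (4*exp(1/2)) - (4) = -4 + 4*exp(1/2).

-4 + 4*exp(1/2)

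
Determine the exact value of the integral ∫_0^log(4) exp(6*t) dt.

Let u = exp(t), so du = exp(t) dt. When t = 0, u = 1; when t = log(4), u = 4.
The integral becomes ∫ u**5 du from 1 to 4, with antiderivative u**6/6.
Back in t: F(t) = exp(6*t)/6.
Then F(log(4)) - F(0) = (2048/3) - (1/6) = 1365/2.

1365/2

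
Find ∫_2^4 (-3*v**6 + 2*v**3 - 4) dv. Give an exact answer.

-47984/7

By the power rule, an antiderivative is F(v) = -3*v**7/7 + v**4/2 - 4*v.
Then F(4) - F(2) = (-48368/7) - (-384/7) = -47984/7.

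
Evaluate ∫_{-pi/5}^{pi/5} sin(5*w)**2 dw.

Use the identity sin^2(5*w) = (1 - cos(10*w))/2.
An antiderivative is F(w) = w/2 - sin(10*w)/20.
Then F(pi/5) - F(-pi/5) = (pi/10) - (-pi/10) = pi/5.

pi/5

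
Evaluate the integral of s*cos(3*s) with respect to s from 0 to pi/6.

Integrate by parts once (u = s, dv = cos(3*s) ds).
An antiderivative is F(s) = s*sin(3*s)/3 + cos(3*s)/9.
Then F(pi/6) - F(0) = (pi/18) - (1/9) = -1/9 + pi/18.

-1/9 + pi/18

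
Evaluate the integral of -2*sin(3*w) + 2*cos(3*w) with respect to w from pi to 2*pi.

An antiderivative is F(w) = 2*sin(3*w)/3 + 2*cos(3*w)/3.
Then F(2*pi) - F(pi) = (2/3) - (-2/3) = 4/3.

4/3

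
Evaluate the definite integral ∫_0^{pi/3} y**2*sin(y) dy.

Integrate by parts twice (u = y^2, dv = sin(y) dy).
An antiderivative is F(y) = -y**2*cos(y) + 2*y*sin(y) + 2*cos(y).
Then F(pi/3) - F(0) = (-pi**2/18 + 1 + sqrt(3)*pi/3) - (2) = -1 - pi**2/18 + sqrt(3)*pi/3.

-1 - pi**2/18 + sqrt(3)*pi/3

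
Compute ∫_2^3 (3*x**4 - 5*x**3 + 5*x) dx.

By the power rule, an antiderivative is F(x) = 3*x**5/5 - 5*x**4/4 + 5*x**2/2.
Then F(3) - F(2) = (1341/20) - (46/5) = 1157/20.

1157/20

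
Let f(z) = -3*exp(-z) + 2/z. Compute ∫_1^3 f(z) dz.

-3*exp(-1) + 3*exp(-3) + 2*log(3)

An antiderivative is F(z) = 2*log(z) + 3*exp(-z).
Then F(3) - F(1) = (3*exp(-3) + 2*log(3)) - (3*exp(-1)) = -3*exp(-1) + 3*exp(-3) + 2*log(3).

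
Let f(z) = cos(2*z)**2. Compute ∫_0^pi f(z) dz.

Use the identity cos^2(2*z) = (1 + cos(4*z))/2.
An antiderivative is F(z) = z/2 + sin(4*z)/8.
Then F(pi) - F(0) = (pi/2) - (0) = pi/2.

pi/2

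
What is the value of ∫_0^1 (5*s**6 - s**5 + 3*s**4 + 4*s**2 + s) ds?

313/105

By the power rule, an antiderivative is F(s) = 5*s**7/7 - s**6/6 + 3*s**5/5 + 4*s**3/3 + s**2/2.
Then F(1) - F(0) = (313/105) - (0) = 313/105.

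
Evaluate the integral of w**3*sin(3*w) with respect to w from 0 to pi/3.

pi*(-6 + pi**2)/81

Integrate by parts 3 times (u = w^3, dv = sin(3*w) dw).
An antiderivative is F(w) = -w**3*cos(3*w)/3 + w**2*sin(3*w)/3 + 2*w*cos(3*w)/9 - 2*sin(3*w)/27.
Then F(pi/3) - F(0) = (pi*(-6 + pi**2)/81) - (0) = pi*(-6 + pi**2)/81.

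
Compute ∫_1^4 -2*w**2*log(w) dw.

Integrate by parts once (u = ln w, dv = -2*w**2 dw).
An antiderivative is F(w) = -2*w**3*(3*log(w) - 1)/9.
Then F(4) - F(1) = (128/9 - 256*log(2)/3) - (2/9) = 14 - 256*log(2)/3.

14 - 256*log(2)/3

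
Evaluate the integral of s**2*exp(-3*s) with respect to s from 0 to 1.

2/27 - 17*exp(-3)/27

Integrate by parts twice (u = s^2, dv = exp(-3*s) ds).
An antiderivative is F(s) = (-9*s**2 - 6*s - 2)*exp(-3*s)/27.
Then F(1) - F(0) = (-17*exp(-3)/27) - (-2/27) = 2/27 - 17*exp(-3)/27.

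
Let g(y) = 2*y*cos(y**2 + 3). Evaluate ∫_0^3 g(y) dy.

Let u = y**2 + 3, so du = 2*y dy. When y = 0, u = 3; when y = 3, u = 12.
The integral becomes ∫ cos(u) du from 3 to 12, with antiderivative sin(u).
Back in y: F(y) = sin(y**2 + 3).
Then F(3) - F(0) = (sin(12)) - (sin(3)) = sin(12) - sin(3).

sin(12) - sin(3)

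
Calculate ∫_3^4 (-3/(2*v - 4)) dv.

An antiderivative is F(v) = -3*log(2*v - 4)/2.
Then F(4) - F(3) = (-log(8)) - (-3*log(2)/2) = -3*log(2)/2.

-3*log(2)/2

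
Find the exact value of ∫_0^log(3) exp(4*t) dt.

Let u = exp(t), so du = exp(t) dt. When t = 0, u = 1; when t = log(3), u = 3.
The integral becomes ∫ u**3 du from 1 to 3, with antiderivative u**4/4.
Back in t: F(t) = exp(4*t)/4.
Then F(log(3)) - F(0) = (81/4) - (1/4) = 20.

20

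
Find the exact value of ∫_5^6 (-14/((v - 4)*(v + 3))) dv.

Factor the denominator: v**2 - v - 12 = (v + 3)(v - 4).
Partial fractions: -14/((v - 4)*(v + 3)) = 2/(v + 3) - 2/(v - 4).
An antiderivative is F(v) = -2*log(v - 4) + 2*log(v + 3).
Then F(6) - F(5) = (log(81/4)) - (log(64)) = -8*log(2) + 4*log(3).

-8*log(2) + 4*log(3)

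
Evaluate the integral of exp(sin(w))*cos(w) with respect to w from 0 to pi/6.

-1 + exp(1/2)

Let u = sin(w), so du = cos(w) dw. When w = 0, u = 0; when w = pi/6, u = 1/2.
The integral becomes ∫ exp(u) du from 0 to 1/2, with antiderivative exp(u).
Back in w: F(w) = exp(sin(w)).
Then F(pi/6) - F(0) = (exp(1/2)) - (1) = -1 + exp(1/2).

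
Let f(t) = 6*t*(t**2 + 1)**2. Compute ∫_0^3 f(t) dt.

999

Let u = t**2 + 1, so du = 2*t dt. When t = 0, u = 1; when t = 3, u = 10.
The integral becomes 3·∫ u**2 du from 1 to 10, with antiderivative u**3.
Back in t: F(t) = (t**2 + 1)**3.
Then F(3) - F(0) = (1000) - (1) = 999.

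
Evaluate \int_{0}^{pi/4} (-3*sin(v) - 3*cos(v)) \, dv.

An antiderivative is F(v) = -3*sin(v) + 3*cos(v).
Then F(pi/4) - F(0) = (0) - (3) = -3.

-3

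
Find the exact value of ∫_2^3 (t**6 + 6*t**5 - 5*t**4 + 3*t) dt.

10579/14

By the power rule, an antiderivative is F(t) = t**7/7 + t**6 - t**5 + 3*t**2/2.
Then F(3) - F(2) = (11367/14) - (394/7) = 10579/14.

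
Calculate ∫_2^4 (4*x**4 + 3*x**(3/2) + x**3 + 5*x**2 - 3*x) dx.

By the power rule, an antiderivative is F(x) = 6*x**(5/2)/5 + 4*x**5/5 + x**4/4 + 5*x**3/3 - 3*x**2/2.
Then F(4) - F(2) = (15064/15) - (24*sqrt(2)/5 + 554/15) = 2902/3 - 24*sqrt(2)/5.

2902/3 - 24*sqrt(2)/5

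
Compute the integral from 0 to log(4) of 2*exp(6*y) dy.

1365

Let u = exp(y), so du = exp(y) dy. When y = 0, u = 1; when y = log(4), u = 4.
The integral becomes 2·∫ u**5 du from 1 to 4, with antiderivative u**6/3.
Back in y: F(y) = exp(6*y)/3.
Then F(log(4)) - F(0) = (4096/3) - (1/3) = 1365.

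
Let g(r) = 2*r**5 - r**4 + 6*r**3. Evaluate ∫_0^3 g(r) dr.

3159/10

By the power rule, an antiderivative is F(r) = r**6/3 - r**5/5 + 3*r**4/2.
Then F(3) - F(0) = (3159/10) - (0) = 3159/10.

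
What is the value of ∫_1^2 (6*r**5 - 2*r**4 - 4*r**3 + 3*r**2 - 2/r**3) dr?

837/20

By the power rule, an antiderivative is F(r) = r**6 - 2*r**5/5 - r**4 + r**3 + r**(-2).
Then F(2) - F(1) = (869/20) - (8/5) = 837/20.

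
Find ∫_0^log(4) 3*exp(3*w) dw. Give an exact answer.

Let u = exp(w), so du = exp(w) dw. When w = 0, u = 1; when w = log(4), u = 4.
The integral becomes 3·∫ u**2 du from 1 to 4, with antiderivative u**3.
Back in w: F(w) = exp(3*w).
Then F(log(4)) - F(0) = (64) - (1) = 63.

63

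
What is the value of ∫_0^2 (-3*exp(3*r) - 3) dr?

-exp(6) - 5

An antiderivative is F(r) = -exp(3*r) - 3*r.
Then F(2) - F(0) = (-exp(6) - 6) - (-1) = -exp(6) - 5.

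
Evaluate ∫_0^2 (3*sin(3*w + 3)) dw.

cos(3) - cos(9)

Let u = 3*w + 3, so du = 3 dw. When w = 0, u = 3; when w = 2, u = 9.
The integral becomes ∫ sin(u) du from 3 to 9, with antiderivative -cos(u).
Back in w: F(w) = -cos(3*w + 3).
Then F(2) - F(0) = (-cos(9)) - (-cos(3)) = cos(3) - cos(9).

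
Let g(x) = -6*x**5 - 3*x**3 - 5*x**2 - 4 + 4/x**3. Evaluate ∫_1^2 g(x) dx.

-1061/12

By the power rule, an antiderivative is F(x) = -x**6 - 3*x**4/4 - 5*x**3/3 - 4*x - 2/x**2.
Then F(2) - F(1) = (-587/6) - (-113/12) = -1061/12.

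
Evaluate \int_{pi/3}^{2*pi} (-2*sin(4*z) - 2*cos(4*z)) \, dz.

3/4 - sqrt(3)/4

An antiderivative is F(z) = -sin(4*z)/2 + cos(4*z)/2.
Then F(2*pi) - F(pi/3) = (1/2) - (-1/4 + sqrt(3)/4) = 3/4 - sqrt(3)/4.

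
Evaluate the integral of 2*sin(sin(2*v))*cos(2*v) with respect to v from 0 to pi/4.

Let u = sin(2*v), so du = 2*cos(2*v) dv. When v = 0, u = 0; when v = pi/4, u = 1.
The integral becomes ∫ sin(u) du from 0 to 1, with antiderivative -cos(u).
Back in v: F(v) = -cos(sin(2*v)).
Then F(pi/4) - F(0) = (-cos(1)) - (-1) = 1 - cos(1).

1 - cos(1)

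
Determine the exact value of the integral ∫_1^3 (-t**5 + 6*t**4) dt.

2536/15

By the power rule, an antiderivative is F(t) = -t**6/6 + 6*t**5/5.
Then F(3) - F(1) = (1701/10) - (31/30) = 2536/15.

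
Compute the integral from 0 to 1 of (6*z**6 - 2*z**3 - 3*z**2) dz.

-9/14

By the power rule, an antiderivative is F(z) = 6*z**7/7 - z**4/2 - z**3.
Then F(1) - F(0) = (-9/14) - (0) = -9/14.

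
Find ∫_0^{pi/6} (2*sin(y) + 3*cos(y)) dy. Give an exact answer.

7/2 - sqrt(3)

An antiderivative is F(y) = 3*sin(y) - 2*cos(y).
Then F(pi/6) - F(0) = (3/2 - sqrt(3)) - (-2) = 7/2 - sqrt(3).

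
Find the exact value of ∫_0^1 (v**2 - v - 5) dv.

-31/6

By the power rule, an antiderivative is F(v) = v**3/3 - v**2/2 - 5*v.
Then F(1) - F(0) = (-31/6) - (0) = -31/6.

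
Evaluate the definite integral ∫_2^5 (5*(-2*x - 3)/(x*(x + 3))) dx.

-10*log(2)

Factor the denominator: x**2 + 3*x = (x + 3)x.
Partial fractions: 5*(-2*x - 3)/(x*(x + 3)) = -5/(x + 3) - 5/x.
An antiderivative is F(x) = -5*log(x) - 5*log(x + 3).
Then F(5) - F(2) = (-15*log(2) - 5*log(5)) - (-5*log(5) - 5*log(2)) = -10*log(2).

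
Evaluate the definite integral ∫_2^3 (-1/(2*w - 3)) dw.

-log(3)/2

An antiderivative is F(w) = -log(2*w - 3)/2.
Then F(3) - F(2) = (-log(3)/2) - (0) = -log(3)/2.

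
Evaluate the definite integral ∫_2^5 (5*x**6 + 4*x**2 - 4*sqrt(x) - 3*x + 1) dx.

By the power rule, an antiderivative is F(x) = 5*x**7/7 - 8*x**(3/2)/3 + 4*x**3/3 - 3*x**2/2 + x.
Then F(5) - F(2) = (2349385/42 - 40*sqrt(5)/3) - (2060/21 - 16*sqrt(2)/3) = -40*sqrt(5)/3 + 16*sqrt(2)/3 + 781755/14.

-40*sqrt(5)/3 + 16*sqrt(2)/3 + 781755/14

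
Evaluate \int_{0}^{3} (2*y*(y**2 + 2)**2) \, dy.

Let u = y**2 + 2, so du = 2*y dy. When y = 0, u = 2; when y = 3, u = 11.
The integral becomes ∫ u**2 du from 2 to 11, with antiderivative u**3/3.
Back in y: F(y) = (y**2 + 2)**3/3.
Then F(3) - F(0) = (1331/3) - (8/3) = 441.

441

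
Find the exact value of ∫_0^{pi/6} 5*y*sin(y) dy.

-5*sqrt(3)*pi/12 + 5/2

Integrate by parts once (u = y, dv = 5*sin(y) dy).
An antiderivative is F(y) = -5*y*cos(y) + 5*sin(y).
Then F(pi/6) - F(0) = (-5*sqrt(3)*pi/12 + 5/2) - (0) = -5*sqrt(3)*pi/12 + 5/2.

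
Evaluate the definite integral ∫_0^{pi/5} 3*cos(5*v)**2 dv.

3*pi/10

Use the identity cos^2(5*v) = (1 + cos(10*v))/2.
An antiderivative is F(v) = 3*v/2 + 3*sin(10*v)/20.
Then F(pi/5) - F(0) = (3*pi/10) - (0) = 3*pi/10.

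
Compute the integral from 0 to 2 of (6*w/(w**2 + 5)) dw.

-3*log(5) + 6*log(3)

Let u = w**2 + 5, so du = 2*w dw. When w = 0, u = 5; when w = 2, u = 9.
The integral becomes 3·∫ 1/u du from 5 to 9, with antiderivative 3*log(u).
Back in w: F(w) = 3*log(w**2 + 5).
Then F(2) - F(0) = (6*log(3)) - (3*log(5)) = -3*log(5) + 6*log(3).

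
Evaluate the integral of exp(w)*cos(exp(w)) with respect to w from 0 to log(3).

-sin(1) + sin(3)

Let u = exp(w), so du = exp(w) dw. When w = 0, u = 1; when w = log(3), u = 3.
The integral becomes ∫ cos(u) du from 1 to 3, with antiderivative sin(u).
Back in w: F(w) = sin(exp(w)).
Then F(log(3)) - F(0) = (sin(3)) - (sin(1)) = -sin(1) + sin(3).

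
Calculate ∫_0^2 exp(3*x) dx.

An antiderivative is F(x) = exp(3*x)/3.
Then F(2) - F(0) = (exp(6)/3) - (1/3) = -1/3 + exp(6)/3.

-1/3 + exp(6)/3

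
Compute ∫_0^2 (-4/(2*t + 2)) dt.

An antiderivative is F(t) = -2*log(2*t + 2).
Then F(2) - F(0) = (-log(36)) - (-log(4)) = -log(9).

-log(9)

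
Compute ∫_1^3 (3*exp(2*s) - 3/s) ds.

-3*exp(2)/2 - log(27) + 3*exp(6)/2

An antiderivative is F(s) = 3*exp(2*s)/2 - 3*log(s).
Then F(3) - F(1) = (-log(27) + 3*exp(6)/2) - (3*exp(2)/2) = -3*exp(2)/2 - log(27) + 3*exp(6)/2.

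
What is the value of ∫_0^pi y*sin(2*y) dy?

Integrate by parts once (u = y, dv = sin(2*y) dy).
An antiderivative is F(y) = -y*cos(2*y)/2 + sin(2*y)/4.
Then F(pi) - F(0) = (-pi/2) - (0) = -pi/2.

-pi/2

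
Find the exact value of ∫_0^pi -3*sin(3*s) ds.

-2

An antiderivative is F(s) = cos(3*s).
Then F(pi) - F(0) = (-1) - (1) = -2.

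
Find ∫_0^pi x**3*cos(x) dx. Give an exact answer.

12 - 3*pi**2

Integrate by parts 3 times (u = x^3, dv = cos(x) dx).
An antiderivative is F(x) = x**3*sin(x) + 3*x**2*cos(x) - 6*x*sin(x) - 6*cos(x).
Then F(pi) - F(0) = (6 - 3*pi**2) - (-6) = 12 - 3*pi**2.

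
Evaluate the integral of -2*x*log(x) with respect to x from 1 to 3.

Integrate by parts once (u = ln x, dv = -2*x dx).
An antiderivative is F(x) = -x**2*(2*log(x) - 1)/2.
Then F(3) - F(1) = (9/2 - 9*log(3)) - (1/2) = 4 - 9*log(3).

4 - 9*log(3)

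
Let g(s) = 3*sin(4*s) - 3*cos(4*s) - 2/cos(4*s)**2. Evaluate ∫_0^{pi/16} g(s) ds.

An antiderivative is F(s) = -3*sin(4*s)/4 - 3*cos(4*s)/4 - tan(4*s)/2.
Then F(pi/16) - F(0) = (-3*sqrt(2)/4 - 1/2) - (-3/4) = 1/4 - 3*sqrt(2)/4.

1/4 - 3*sqrt(2)/4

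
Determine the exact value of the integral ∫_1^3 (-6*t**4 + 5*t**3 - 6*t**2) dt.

By the power rule, an antiderivative is F(t) = -6*t**5/5 + 5*t**4/4 - 2*t**3.
Then F(3) - F(1) = (-4887/20) - (-39/20) = -1212/5.

-1212/5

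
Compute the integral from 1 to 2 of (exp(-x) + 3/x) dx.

An antiderivative is F(x) = 3*log(x) - exp(-x).
Then F(2) - F(1) = (-exp(-2) + 3*log(2)) - (-exp(-1)) = -exp(-2) + exp(-1) + 3*log(2).

-exp(-2) + exp(-1) + 3*log(2)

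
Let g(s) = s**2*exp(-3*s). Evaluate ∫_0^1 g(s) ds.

Integrate by parts twice (u = s^2, dv = exp(-3*s) ds).
An antiderivative is F(s) = (-9*s**2 - 6*s - 2)*exp(-3*s)/27.
Then F(1) - F(0) = (-17*exp(-3)/27) - (-2/27) = 2/27 - 17*exp(-3)/27.

2/27 - 17*exp(-3)/27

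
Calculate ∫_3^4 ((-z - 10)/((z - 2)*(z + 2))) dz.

log(9/50)

Factor the denominator: z**2 - 4 = (z + 2)(z - 2).
Partial fractions: (-z - 10)/((z - 2)*(z + 2)) = 2/(z + 2) - 3/(z - 2).
An antiderivative is F(z) = -3*log(z - 2) + 2*log(z + 2).
Then F(4) - F(3) = (log(9/2)) - (log(25)) = log(9/50).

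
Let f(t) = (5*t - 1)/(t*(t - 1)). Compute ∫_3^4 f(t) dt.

log(27/4)

Factor the denominator: t**2 - t = t(t - 1).
Partial fractions: (5*t - 1)/(t*(t - 1)) = 1/t + 4/(t - 1).
An antiderivative is F(t) = log(t) + 4*log(t - 1).
Then F(4) - F(3) = (2*log(2) + 4*log(3)) - (log(48)) = log(27/4).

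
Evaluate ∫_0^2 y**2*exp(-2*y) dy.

(-13 + exp(4))*exp(-4)/4

Integrate by parts twice (u = y^2, dv = exp(-2*y) dy).
An antiderivative is F(y) = (-2*y**2 - 2*y - 1)*exp(-2*y)/4.
Then F(2) - F(0) = (-13*exp(-4)/4) - (-1/4) = (-13 + exp(4))*exp(-4)/4.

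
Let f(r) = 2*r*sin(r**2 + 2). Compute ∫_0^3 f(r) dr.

Let u = r**2 + 2, so du = 2*r dr. When r = 0, u = 2; when r = 3, u = 11.
The integral becomes ∫ sin(u) du from 2 to 11, with antiderivative -cos(u).
Back in r: F(r) = -cos(r**2 + 2).
Then F(3) - F(0) = (-cos(11)) - (-cos(2)) = cos(2) - cos(11).

cos(2) - cos(11)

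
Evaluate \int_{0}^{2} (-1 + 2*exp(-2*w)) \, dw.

-1 - exp(-4)

An antiderivative is F(w) = -w - exp(-2*w).
Then F(2) - F(0) = (-2 - exp(-4)) - (-1) = -1 - exp(-4).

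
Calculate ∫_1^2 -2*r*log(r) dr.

Integrate by parts once (u = ln r, dv = -2*r dr).
An antiderivative is F(r) = -r**2*(2*log(r) - 1)/2.
Then F(2) - F(1) = (2 - log(16)) - (1/2) = 3/2 - log(16).

3/2 - log(16)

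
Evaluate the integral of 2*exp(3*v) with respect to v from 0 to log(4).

Let u = exp(v), so du = exp(v) dv. When v = 0, u = 1; when v = log(4), u = 4.
The integral becomes 2·∫ u**2 du from 1 to 4, with antiderivative 2*u**3/3.
Back in v: F(v) = 2*exp(3*v)/3.
Then F(log(4)) - F(0) = (128/3) - (2/3) = 42.

42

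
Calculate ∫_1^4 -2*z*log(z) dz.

Integrate by parts once (u = ln z, dv = -2*z dz).
An antiderivative is F(z) = -z**2*(2*log(z) - 1)/2.
Then F(4) - F(1) = (8 - 32*log(2)) - (1/2) = 15/2 - 32*log(2).

15/2 - 32*log(2)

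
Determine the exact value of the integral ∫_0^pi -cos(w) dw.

0

An antiderivative is F(w) = -sin(w).
Then F(pi) - F(0) = (0) - (0) = 0.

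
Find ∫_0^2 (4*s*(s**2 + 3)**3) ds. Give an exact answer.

1160

Let u = s**2 + 3, so du = 2*s ds. When s = 0, u = 3; when s = 2, u = 7.
The integral becomes 2·∫ u**3 du from 3 to 7, with antiderivative u**4/2.
Back in s: F(s) = (s**2 + 3)**4/2.
Then F(2) - F(0) = (2401/2) - (81/2) = 1160.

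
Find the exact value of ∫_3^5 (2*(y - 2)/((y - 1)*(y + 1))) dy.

Factor the denominator: y**2 - 1 = (y + 1)(y - 1).
Partial fractions: 2*(y - 2)/((y - 1)*(y + 1)) = 3/(y + 1) - 1/(y - 1).
An antiderivative is F(y) = -log(y - 1) + 3*log(y + 1).
Then F(5) - F(3) = (log(54)) - (log(32)) = log(27/16).

log(27/16)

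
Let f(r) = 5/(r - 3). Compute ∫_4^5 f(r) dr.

An antiderivative is F(r) = 5*log(r - 3).
Then F(5) - F(4) = (log(32)) - (0) = log(32).

log(32)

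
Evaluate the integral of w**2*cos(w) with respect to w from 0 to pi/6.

-1 + pi**2/72 + sqrt(3)*pi/6

Integrate by parts twice (u = w^2, dv = cos(w) dw).
An antiderivative is F(w) = w**2*sin(w) + 2*w*cos(w) - 2*sin(w).
Then F(pi/6) - F(0) = (-1 + pi**2/72 + sqrt(3)*pi/6) - (0) = -1 + pi**2/72 + sqrt(3)*pi/6.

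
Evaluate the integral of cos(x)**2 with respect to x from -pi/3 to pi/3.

sqrt(3)/4 + pi/3

Use the identity cos^2(x) = (1 + cos(2*x))/2.
An antiderivative is F(x) = x/2 + sin(2*x)/4.
Then F(pi/3) - F(-pi/3) = (sqrt(3)/8 + pi/6) - (-pi/6 - sqrt(3)/8) = sqrt(3)/4 + pi/3.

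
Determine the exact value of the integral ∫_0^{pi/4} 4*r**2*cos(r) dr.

Integrate by parts twice (u = r^2, dv = 4*cos(r) dr).
An antiderivative is F(r) = 4*r**2*sin(r) + 8*r*cos(r) - 8*sin(r).
Then F(pi/4) - F(0) = (sqrt(2)*(-4 + pi**2/8 + pi)) - (0) = sqrt(2)*(-4 + pi**2/8 + pi).

sqrt(2)*(-4 + pi**2/8 + pi)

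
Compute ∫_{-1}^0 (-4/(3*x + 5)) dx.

An antiderivative is F(x) = -4*log(3*x + 5)/3.
Then F(0) - F(-1) = (-4*log(5)/3) - (-4*log(2)/3) = -4*log(5)/3 + 4*log(2)/3.

-4*log(5)/3 + 4*log(2)/3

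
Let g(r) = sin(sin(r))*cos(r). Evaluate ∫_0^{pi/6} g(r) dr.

Let u = sin(r), so du = cos(r) dr. When r = 0, u = 0; when r = pi/6, u = 1/2.
The integral becomes ∫ sin(u) du from 0 to 1/2, with antiderivative -cos(u).
Back in r: F(r) = -cos(sin(r)).
Then F(pi/6) - F(0) = (-cos(1/2)) - (-1) = 1 - cos(1/2).

1 - cos(1/2)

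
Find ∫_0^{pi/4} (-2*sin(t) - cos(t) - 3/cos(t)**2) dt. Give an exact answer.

-5 + sqrt(2)/2

An antiderivative is F(t) = -sin(t) + 2*cos(t) - 3*tan(t).
Then F(pi/4) - F(0) = (-3 + sqrt(2)/2) - (2) = -5 + sqrt(2)/2.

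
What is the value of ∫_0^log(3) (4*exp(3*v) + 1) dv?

An antiderivative is F(v) = 4*exp(3*v)/3 + v.
Then F(log(3)) - F(0) = (log(3) + 36) - (4/3) = log(3) + 104/3.

log(3) + 104/3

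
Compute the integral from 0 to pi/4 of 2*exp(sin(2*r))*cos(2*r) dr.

Let u = sin(2*r), so du = 2*cos(2*r) dr. When r = 0, u = 0; when r = pi/4, u = 1.
The integral becomes ∫ exp(u) du from 0 to 1, with antiderivative exp(u).
Back in r: F(r) = exp(sin(2*r)).
Then F(pi/4) - F(0) = (E) - (1) = -1 + E.

-1 + E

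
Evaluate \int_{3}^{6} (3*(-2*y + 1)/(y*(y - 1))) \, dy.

Factor the denominator: y**2 - y = y(y - 1).
Partial fractions: 3*(-2*y + 1)/(y*(y - 1)) = -3/y - 3/(y - 1).
An antiderivative is F(y) = -3*log(y) - 3*log(y - 1).
Then F(6) - F(3) = (-3*log(5) - 3*log(3) - 3*log(2)) - (-3*log(3) - 3*log(2)) = -3*log(5).

-3*log(5)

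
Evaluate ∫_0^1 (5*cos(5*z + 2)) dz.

Let u = 5*z + 2, so du = 5 dz. When z = 0, u = 2; when z = 1, u = 7.
The integral becomes ∫ cos(u) du from 2 to 7, with antiderivative sin(u).
Back in z: F(z) = sin(5*z + 2).
Then F(1) - F(0) = (sin(7)) - (sin(2)) = -sin(2) + sin(7).

-sin(2) + sin(7)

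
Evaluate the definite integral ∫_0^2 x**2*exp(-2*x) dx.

Integrate by parts twice (u = x^2, dv = exp(-2*x) dx).
An antiderivative is F(x) = (-2*x**2 - 2*x - 1)*exp(-2*x)/4.
Then F(2) - F(0) = (-13*exp(-4)/4) - (-1/4) = (-13 + exp(4))*exp(-4)/4.

(-13 + exp(4))*exp(-4)/4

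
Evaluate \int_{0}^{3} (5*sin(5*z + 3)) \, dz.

Let u = 5*z + 3, so du = 5 dz. When z = 0, u = 3; when z = 3, u = 18.
The integral becomes ∫ sin(u) du from 3 to 18, with antiderivative -cos(u).
Back in z: F(z) = -cos(5*z + 3).
Then F(3) - F(0) = (-cos(18)) - (-cos(3)) = cos(3) - cos(18).

cos(3) - cos(18)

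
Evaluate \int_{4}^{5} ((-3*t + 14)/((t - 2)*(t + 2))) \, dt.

Factor the denominator: t**2 - 4 = (t + 2)(t - 2).
Partial fractions: (-3*t + 14)/((t - 2)*(t + 2)) = -5/(t + 2) + 2/(t - 2).
An antiderivative is F(t) = 2*log(t - 2) - 5*log(t + 2).
Then F(5) - F(4) = (-5*log(7) + 2*log(3)) - (-5*log(3) - 3*log(2)) = -5*log(7) + 3*log(2) + 7*log(3).

-5*log(7) + 3*log(2) + 7*log(3)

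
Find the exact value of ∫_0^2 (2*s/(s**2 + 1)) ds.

log(5)

Let u = s**2 + 1, so du = 2*s ds. When s = 0, u = 1; when s = 2, u = 5.
The integral becomes ∫ 1/u du from 1 to 5, with antiderivative log(u).
Back in s: F(s) = log(s**2 + 1).
Then F(2) - F(0) = (log(5)) - (0) = log(5).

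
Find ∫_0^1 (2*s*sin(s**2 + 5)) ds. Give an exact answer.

Let u = s**2 + 5, so du = 2*s ds. When s = 0, u = 5; when s = 1, u = 6.
The integral becomes ∫ sin(u) du from 5 to 6, with antiderivative -cos(u).
Back in s: F(s) = -cos(s**2 + 5).
Then F(1) - F(0) = (-cos(6)) - (-cos(5)) = -cos(6) + cos(5).

-cos(6) + cos(5)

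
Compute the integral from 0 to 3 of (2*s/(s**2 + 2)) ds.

log(11/2)

Let u = s**2 + 2, so du = 2*s ds. When s = 0, u = 2; when s = 3, u = 11.
The integral becomes ∫ 1/u du from 2 to 11, with antiderivative log(u).
Back in s: F(s) = log(s**2 + 2).
Then F(3) - F(0) = (log(11)) - (log(2)) = log(11/2).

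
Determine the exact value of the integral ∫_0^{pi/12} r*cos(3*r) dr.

Integrate by parts once (u = r, dv = cos(3*r) dr).
An antiderivative is F(r) = r*sin(3*r)/3 + cos(3*r)/9.
Then F(pi/12) - F(0) = (sqrt(2)*(pi + 4)/72) - (1/9) = -1/9 + sqrt(2)*pi/72 + sqrt(2)/18.

-1/9 + sqrt(2)*pi/72 + sqrt(2)/18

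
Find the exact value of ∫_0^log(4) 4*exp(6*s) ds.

Let u = exp(s), so du = exp(s) ds. When s = 0, u = 1; when s = log(4), u = 4.
The integral becomes 4·∫ u**5 du from 1 to 4, with antiderivative 2*u**6/3.
Back in s: F(s) = 2*exp(6*s)/3.
Then F(log(4)) - F(0) = (8192/3) - (2/3) = 2730.

2730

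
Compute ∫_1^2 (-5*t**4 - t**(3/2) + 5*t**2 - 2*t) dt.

-329/15 - 8*sqrt(2)/5

By the power rule, an antiderivative is F(t) = -2*t**(5/2)/5 - t**5 + 5*t**3/3 - t**2.
Then F(2) - F(1) = (-68/3 - 8*sqrt(2)/5) - (-11/15) = -329/15 - 8*sqrt(2)/5.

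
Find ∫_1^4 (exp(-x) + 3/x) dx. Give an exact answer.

-exp(-4) + exp(-1) + 6*log(2)

An antiderivative is F(x) = 3*log(x) - exp(-x).
Then F(4) - F(1) = (-exp(-4) + 6*log(2)) - (-exp(-1)) = -exp(-4) + exp(-1) + 6*log(2).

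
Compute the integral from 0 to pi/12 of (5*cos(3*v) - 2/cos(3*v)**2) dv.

An antiderivative is F(v) = 5*sin(3*v)/3 - 2*tan(3*v)/3.
Then F(pi/12) - F(0) = (-2/3 + 5*sqrt(2)/6) - (0) = -2/3 + 5*sqrt(2)/6.

-2/3 + 5*sqrt(2)/6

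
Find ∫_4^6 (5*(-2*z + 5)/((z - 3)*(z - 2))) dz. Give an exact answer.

-5*log(3) - 5*log(2)

Factor the denominator: z**2 - 5*z + 6 = (z - 2)(z - 3).
Partial fractions: 5*(-2*z + 5)/((z - 3)*(z - 2)) = -5/(z - 2) - 5/(z - 3).
An antiderivative is F(z) = -5*log(z - 3) - 5*log(z - 2).
Then F(6) - F(4) = (-10*log(2) - 5*log(3)) - (-log(32)) = -5*log(3) - 5*log(2).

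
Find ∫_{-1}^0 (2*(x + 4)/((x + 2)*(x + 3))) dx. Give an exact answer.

log(64/9)

Factor the denominator: x**2 + 5*x + 6 = (x + 3)(x + 2).
Partial fractions: 2*(x + 4)/((x + 2)*(x + 3)) = -2/(x + 3) + 4/(x + 2).
An antiderivative is F(x) = 4*log(x + 2) - 2*log(x + 3).
Then F(0) - F(-1) = (log(16/9)) - (-log(4)) = log(64/9).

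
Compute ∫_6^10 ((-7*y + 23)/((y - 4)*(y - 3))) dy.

-2*log(7) - 3*log(3)

Factor the denominator: y**2 - 7*y + 12 = (y - 3)(y - 4).
Partial fractions: (-7*y + 23)/((y - 4)*(y - 3)) = -2/(y - 3) - 5/(y - 4).
An antiderivative is F(y) = -5*log(y - 4) - 2*log(y - 3).
Then F(10) - F(6) = (-5*log(3) - 2*log(7) - 5*log(2)) - (-5*log(2) - 2*log(3)) = -2*log(7) - 3*log(3).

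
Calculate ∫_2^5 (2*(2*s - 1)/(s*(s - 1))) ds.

log(100)

Factor the denominator: s**2 - s = s(s - 1).
Partial fractions: 2*(2*s - 1)/(s*(s - 1)) = 2/s + 2/(s - 1).
An antiderivative is F(s) = 2*log(s) + 2*log(s - 1).
Then F(5) - F(2) = (4*log(2) + 2*log(5)) - (log(4)) = log(100).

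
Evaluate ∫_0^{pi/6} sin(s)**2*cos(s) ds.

1/24

Let u = sin(s), so du = cos(s) ds. When s = 0, u = 0; when s = pi/6, u = 1/2.
The integral becomes ∫ u**2 du from 0 to 1/2, with antiderivative u**3/3.
Back in s: F(s) = sin(s)**3/3.
Then F(pi/6) - F(0) = (1/24) - (0) = 1/24.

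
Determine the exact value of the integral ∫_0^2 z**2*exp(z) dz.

-2 + 2*exp(2)

Integrate by parts twice (u = z^2, dv = exp(z) dz).
An antiderivative is F(z) = (z**2 - 2*z + 2)*exp(z).
Then F(2) - F(0) = (2*exp(2)) - (2) = -2 + 2*exp(2).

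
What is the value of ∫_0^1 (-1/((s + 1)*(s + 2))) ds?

log(3/4)

Factor the denominator: s**2 + 3*s + 2 = (s + 2)(s + 1).
Partial fractions: -1/((s + 1)*(s + 2)) = 1/(s + 2) - 1/(s + 1).
An antiderivative is F(s) = -log(s + 1) + log(s + 2).
Then F(1) - F(0) = (log(3/2)) - (log(2)) = log(3/4).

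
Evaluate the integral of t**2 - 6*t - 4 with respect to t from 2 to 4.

-76/3

By the power rule, an antiderivative is F(t) = t**3/3 - 3*t**2 - 4*t.
Then F(4) - F(2) = (-128/3) - (-52/3) = -76/3.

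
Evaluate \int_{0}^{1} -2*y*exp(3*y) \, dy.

-4*exp(3)/9 - 2/9

Integrate by parts once (u = y, dv = -2*exp(3*y) dy).
An antiderivative is F(y) = (-6*y + 2)*exp(3*y)/9.
Then F(1) - F(0) = (-4*exp(3)/9) - (2/9) = -4*exp(3)/9 - 2/9.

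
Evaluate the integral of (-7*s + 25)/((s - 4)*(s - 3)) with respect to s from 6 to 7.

Factor the denominator: s**2 - 7*s + 12 = (s - 3)(s - 4).
Partial fractions: (-7*s + 25)/((s - 4)*(s - 3)) = -4/(s - 3) - 3/(s - 4).
An antiderivative is F(s) = -3*log(s - 4) - 4*log(s - 3).
Then F(7) - F(6) = (-8*log(2) - 3*log(3)) - (-4*log(3) - 3*log(2)) = log(3/32).

log(3/32)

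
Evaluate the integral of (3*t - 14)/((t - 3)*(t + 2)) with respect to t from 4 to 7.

Factor the denominator: t**2 - t - 6 = (t + 2)(t - 3).
Partial fractions: (3*t - 14)/((t - 3)*(t + 2)) = 4/(t + 2) - 1/(t - 3).
An antiderivative is F(t) = -log(t - 3) + 4*log(t + 2).
Then F(7) - F(4) = (-2*log(2) + 8*log(3)) - (4*log(2) + 4*log(3)) = log(81/64).

log(81/64)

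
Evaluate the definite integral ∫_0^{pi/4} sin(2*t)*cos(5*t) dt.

Use the identity sin(2*t)cos(5*t) = [sin(7*t) + sin(-3*t)]/2.
An antiderivative is F(t) = cos(3*t)/6 - cos(7*t)/14.
Then F(pi/4) - F(0) = (-5*sqrt(2)/42) - (2/21) = -5*sqrt(2)/42 - 2/21.

-5*sqrt(2)/42 - 2/21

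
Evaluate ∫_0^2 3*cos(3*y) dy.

sin(6)

Let u = 3*y, so du = 3 dy. When y = 0, u = 0; when y = 2, u = 6.
The integral becomes ∫ cos(u) du from 0 to 6, with antiderivative sin(u).
Back in y: F(y) = sin(3*y).
Then F(2) - F(0) = (sin(6)) - (0) = sin(6).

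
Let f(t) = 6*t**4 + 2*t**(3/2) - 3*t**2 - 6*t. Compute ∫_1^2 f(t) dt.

16*sqrt(2)/5 + 102/5

By the power rule, an antiderivative is F(t) = 4*t**(5/2)/5 + 6*t**5/5 - t**3 - 3*t**2.
Then F(2) - F(1) = (16*sqrt(2)/5 + 92/5) - (-2) = 16*sqrt(2)/5 + 102/5.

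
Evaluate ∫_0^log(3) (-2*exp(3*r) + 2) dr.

-52/3 + log(9)

An antiderivative is F(r) = -2*exp(3*r)/3 + 2*r.
Then F(log(3)) - F(0) = (-18 + 2*log(3)) - (-2/3) = -52/3 + log(9).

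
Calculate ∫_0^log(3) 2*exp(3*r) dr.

52/3

Let u = exp(r), so du = exp(r) dr. When r = 0, u = 1; when r = log(3), u = 3.
The integral becomes 2·∫ u**2 du from 1 to 3, with antiderivative 2*u**3/3.
Back in r: F(r) = 2*exp(3*r)/3.
Then F(log(3)) - F(0) = (18) - (2/3) = 52/3.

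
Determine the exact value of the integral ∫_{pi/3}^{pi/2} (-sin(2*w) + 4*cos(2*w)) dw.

An antiderivative is F(w) = 2*sin(2*w) + cos(2*w)/2.
Then F(pi/2) - F(pi/3) = (-1/2) - (-1/4 + sqrt(3)) = -sqrt(3) - 1/4.

-sqrt(3) - 1/4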